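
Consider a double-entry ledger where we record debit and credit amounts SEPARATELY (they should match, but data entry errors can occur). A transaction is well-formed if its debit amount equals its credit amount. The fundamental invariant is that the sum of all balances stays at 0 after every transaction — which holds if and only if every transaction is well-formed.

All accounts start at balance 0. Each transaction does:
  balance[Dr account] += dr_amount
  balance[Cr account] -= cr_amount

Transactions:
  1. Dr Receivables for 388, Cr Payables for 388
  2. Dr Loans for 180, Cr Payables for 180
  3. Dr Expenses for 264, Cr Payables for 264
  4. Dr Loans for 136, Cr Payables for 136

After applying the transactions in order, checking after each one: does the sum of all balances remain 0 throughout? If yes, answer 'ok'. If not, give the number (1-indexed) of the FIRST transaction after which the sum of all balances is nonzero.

After txn 1: dr=388 cr=388 sum_balances=0
After txn 2: dr=180 cr=180 sum_balances=0
After txn 3: dr=264 cr=264 sum_balances=0
After txn 4: dr=136 cr=136 sum_balances=0

Answer: ok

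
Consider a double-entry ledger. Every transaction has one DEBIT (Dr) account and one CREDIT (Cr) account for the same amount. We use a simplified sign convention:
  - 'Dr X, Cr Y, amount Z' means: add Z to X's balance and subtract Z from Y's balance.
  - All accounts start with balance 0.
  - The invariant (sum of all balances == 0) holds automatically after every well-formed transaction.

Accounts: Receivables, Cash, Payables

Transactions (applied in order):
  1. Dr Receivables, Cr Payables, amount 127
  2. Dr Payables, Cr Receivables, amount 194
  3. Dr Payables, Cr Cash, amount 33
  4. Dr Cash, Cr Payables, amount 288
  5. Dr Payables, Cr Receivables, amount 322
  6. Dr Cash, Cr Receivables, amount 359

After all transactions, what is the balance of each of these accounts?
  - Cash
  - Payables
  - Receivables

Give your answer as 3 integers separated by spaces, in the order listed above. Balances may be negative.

After txn 1 (Dr Receivables, Cr Payables, amount 127): Payables=-127 Receivables=127
After txn 2 (Dr Payables, Cr Receivables, amount 194): Payables=67 Receivables=-67
After txn 3 (Dr Payables, Cr Cash, amount 33): Cash=-33 Payables=100 Receivables=-67
After txn 4 (Dr Cash, Cr Payables, amount 288): Cash=255 Payables=-188 Receivables=-67
After txn 5 (Dr Payables, Cr Receivables, amount 322): Cash=255 Payables=134 Receivables=-389
After txn 6 (Dr Cash, Cr Receivables, amount 359): Cash=614 Payables=134 Receivables=-748

Answer: 614 134 -748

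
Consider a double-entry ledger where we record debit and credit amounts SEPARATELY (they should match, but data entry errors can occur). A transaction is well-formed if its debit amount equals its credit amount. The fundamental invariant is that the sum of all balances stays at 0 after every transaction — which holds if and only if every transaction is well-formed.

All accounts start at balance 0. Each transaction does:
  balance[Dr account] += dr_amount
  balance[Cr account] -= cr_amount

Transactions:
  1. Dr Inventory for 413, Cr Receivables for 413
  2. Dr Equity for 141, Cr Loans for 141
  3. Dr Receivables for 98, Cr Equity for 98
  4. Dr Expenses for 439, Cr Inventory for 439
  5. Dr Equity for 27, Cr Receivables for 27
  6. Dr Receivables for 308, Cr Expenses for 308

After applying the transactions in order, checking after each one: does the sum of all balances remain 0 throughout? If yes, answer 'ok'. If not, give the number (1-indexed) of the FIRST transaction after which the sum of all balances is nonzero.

After txn 1: dr=413 cr=413 sum_balances=0
After txn 2: dr=141 cr=141 sum_balances=0
After txn 3: dr=98 cr=98 sum_balances=0
After txn 4: dr=439 cr=439 sum_balances=0
After txn 5: dr=27 cr=27 sum_balances=0
After txn 6: dr=308 cr=308 sum_balances=0

Answer: ok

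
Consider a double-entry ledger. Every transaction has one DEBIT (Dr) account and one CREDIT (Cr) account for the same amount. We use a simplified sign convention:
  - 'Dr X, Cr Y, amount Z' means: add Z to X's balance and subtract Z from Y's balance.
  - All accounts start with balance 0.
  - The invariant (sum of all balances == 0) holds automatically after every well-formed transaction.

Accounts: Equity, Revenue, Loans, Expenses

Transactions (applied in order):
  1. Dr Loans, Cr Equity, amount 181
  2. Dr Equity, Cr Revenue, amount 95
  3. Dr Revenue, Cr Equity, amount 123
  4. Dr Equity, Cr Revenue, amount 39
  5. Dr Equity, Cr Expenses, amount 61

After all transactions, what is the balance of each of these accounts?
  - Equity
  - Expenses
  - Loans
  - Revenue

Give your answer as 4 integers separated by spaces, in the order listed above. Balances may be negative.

After txn 1 (Dr Loans, Cr Equity, amount 181): Equity=-181 Loans=181
After txn 2 (Dr Equity, Cr Revenue, amount 95): Equity=-86 Loans=181 Revenue=-95
After txn 3 (Dr Revenue, Cr Equity, amount 123): Equity=-209 Loans=181 Revenue=28
After txn 4 (Dr Equity, Cr Revenue, amount 39): Equity=-170 Loans=181 Revenue=-11
After txn 5 (Dr Equity, Cr Expenses, amount 61): Equity=-109 Expenses=-61 Loans=181 Revenue=-11

Answer: -109 -61 181 -11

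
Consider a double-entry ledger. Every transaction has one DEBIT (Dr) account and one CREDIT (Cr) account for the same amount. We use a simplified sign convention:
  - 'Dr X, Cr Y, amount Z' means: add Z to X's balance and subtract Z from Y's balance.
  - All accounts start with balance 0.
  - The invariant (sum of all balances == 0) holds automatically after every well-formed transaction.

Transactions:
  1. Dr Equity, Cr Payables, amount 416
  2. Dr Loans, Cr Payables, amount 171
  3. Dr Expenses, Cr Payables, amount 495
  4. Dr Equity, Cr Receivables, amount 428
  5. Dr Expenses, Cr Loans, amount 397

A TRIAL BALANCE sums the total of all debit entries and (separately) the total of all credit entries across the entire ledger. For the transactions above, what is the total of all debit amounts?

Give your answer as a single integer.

Txn 1: debit+=416
Txn 2: debit+=171
Txn 3: debit+=495
Txn 4: debit+=428
Txn 5: debit+=397
Total debits = 1907

Answer: 1907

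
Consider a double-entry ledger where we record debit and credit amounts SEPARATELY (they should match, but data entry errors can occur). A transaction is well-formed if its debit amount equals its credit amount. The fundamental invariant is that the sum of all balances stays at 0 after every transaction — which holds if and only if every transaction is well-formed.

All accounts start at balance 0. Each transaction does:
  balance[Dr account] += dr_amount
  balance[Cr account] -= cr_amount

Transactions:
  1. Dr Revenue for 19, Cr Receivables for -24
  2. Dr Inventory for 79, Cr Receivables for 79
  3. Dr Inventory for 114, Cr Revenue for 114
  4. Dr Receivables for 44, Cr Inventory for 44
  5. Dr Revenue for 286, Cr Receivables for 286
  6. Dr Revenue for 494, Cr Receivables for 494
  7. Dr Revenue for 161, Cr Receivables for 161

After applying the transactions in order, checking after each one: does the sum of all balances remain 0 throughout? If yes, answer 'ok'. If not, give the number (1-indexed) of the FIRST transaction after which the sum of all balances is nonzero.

After txn 1: dr=19 cr=-24 sum_balances=43
After txn 2: dr=79 cr=79 sum_balances=43
After txn 3: dr=114 cr=114 sum_balances=43
After txn 4: dr=44 cr=44 sum_balances=43
After txn 5: dr=286 cr=286 sum_balances=43
After txn 6: dr=494 cr=494 sum_balances=43
After txn 7: dr=161 cr=161 sum_balances=43

Answer: 1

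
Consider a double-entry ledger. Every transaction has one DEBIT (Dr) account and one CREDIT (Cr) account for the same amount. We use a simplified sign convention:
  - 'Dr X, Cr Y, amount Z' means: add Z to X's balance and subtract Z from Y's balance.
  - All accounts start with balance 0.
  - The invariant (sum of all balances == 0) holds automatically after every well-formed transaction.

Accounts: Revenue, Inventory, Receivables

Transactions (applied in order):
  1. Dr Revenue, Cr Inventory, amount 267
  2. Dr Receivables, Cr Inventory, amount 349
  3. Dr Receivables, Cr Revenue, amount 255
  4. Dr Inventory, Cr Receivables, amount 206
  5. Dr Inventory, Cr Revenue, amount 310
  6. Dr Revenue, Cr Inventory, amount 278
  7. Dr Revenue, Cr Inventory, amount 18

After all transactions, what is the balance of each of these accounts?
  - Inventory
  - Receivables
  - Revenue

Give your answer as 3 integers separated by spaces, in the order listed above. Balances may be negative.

Answer: -396 398 -2

Derivation:
After txn 1 (Dr Revenue, Cr Inventory, amount 267): Inventory=-267 Revenue=267
After txn 2 (Dr Receivables, Cr Inventory, amount 349): Inventory=-616 Receivables=349 Revenue=267
After txn 3 (Dr Receivables, Cr Revenue, amount 255): Inventory=-616 Receivables=604 Revenue=12
After txn 4 (Dr Inventory, Cr Receivables, amount 206): Inventory=-410 Receivables=398 Revenue=12
After txn 5 (Dr Inventory, Cr Revenue, amount 310): Inventory=-100 Receivables=398 Revenue=-298
After txn 6 (Dr Revenue, Cr Inventory, amount 278): Inventory=-378 Receivables=398 Revenue=-20
After txn 7 (Dr Revenue, Cr Inventory, amount 18): Inventory=-396 Receivables=398 Revenue=-2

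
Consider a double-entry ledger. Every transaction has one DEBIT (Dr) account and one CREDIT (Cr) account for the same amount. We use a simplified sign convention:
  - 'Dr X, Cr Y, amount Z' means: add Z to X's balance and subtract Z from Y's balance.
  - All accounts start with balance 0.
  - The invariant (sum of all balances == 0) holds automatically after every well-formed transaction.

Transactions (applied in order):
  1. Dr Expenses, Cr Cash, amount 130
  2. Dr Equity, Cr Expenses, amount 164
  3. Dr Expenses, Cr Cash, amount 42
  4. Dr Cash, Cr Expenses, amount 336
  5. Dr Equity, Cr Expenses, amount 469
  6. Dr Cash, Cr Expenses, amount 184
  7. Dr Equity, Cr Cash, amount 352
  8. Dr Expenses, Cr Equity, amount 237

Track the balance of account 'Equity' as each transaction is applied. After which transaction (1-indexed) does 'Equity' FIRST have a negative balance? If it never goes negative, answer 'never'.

Answer: never

Derivation:
After txn 1: Equity=0
After txn 2: Equity=164
After txn 3: Equity=164
After txn 4: Equity=164
After txn 5: Equity=633
After txn 6: Equity=633
After txn 7: Equity=985
After txn 8: Equity=748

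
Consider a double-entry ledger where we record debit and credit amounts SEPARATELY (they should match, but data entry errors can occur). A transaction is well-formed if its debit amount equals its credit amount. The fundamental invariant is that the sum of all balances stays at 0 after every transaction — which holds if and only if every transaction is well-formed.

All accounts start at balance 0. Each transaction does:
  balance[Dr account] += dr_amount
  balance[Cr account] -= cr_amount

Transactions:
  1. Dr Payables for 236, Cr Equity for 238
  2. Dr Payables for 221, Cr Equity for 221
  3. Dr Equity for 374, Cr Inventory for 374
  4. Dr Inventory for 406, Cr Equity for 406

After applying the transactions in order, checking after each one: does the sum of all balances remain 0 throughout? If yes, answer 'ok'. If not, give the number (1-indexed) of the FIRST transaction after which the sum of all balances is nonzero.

After txn 1: dr=236 cr=238 sum_balances=-2
After txn 2: dr=221 cr=221 sum_balances=-2
After txn 3: dr=374 cr=374 sum_balances=-2
After txn 4: dr=406 cr=406 sum_balances=-2

Answer: 1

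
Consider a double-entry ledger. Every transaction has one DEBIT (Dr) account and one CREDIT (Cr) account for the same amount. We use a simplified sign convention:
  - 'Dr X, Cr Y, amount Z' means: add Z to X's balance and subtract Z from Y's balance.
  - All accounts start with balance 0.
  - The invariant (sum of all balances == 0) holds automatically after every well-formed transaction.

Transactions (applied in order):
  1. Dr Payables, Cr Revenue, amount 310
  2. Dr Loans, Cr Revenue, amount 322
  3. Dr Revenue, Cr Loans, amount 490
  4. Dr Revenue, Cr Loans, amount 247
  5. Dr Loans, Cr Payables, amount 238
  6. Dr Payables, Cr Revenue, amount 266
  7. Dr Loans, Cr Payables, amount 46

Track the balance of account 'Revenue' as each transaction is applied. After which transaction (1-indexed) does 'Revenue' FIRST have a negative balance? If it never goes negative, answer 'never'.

After txn 1: Revenue=-310

Answer: 1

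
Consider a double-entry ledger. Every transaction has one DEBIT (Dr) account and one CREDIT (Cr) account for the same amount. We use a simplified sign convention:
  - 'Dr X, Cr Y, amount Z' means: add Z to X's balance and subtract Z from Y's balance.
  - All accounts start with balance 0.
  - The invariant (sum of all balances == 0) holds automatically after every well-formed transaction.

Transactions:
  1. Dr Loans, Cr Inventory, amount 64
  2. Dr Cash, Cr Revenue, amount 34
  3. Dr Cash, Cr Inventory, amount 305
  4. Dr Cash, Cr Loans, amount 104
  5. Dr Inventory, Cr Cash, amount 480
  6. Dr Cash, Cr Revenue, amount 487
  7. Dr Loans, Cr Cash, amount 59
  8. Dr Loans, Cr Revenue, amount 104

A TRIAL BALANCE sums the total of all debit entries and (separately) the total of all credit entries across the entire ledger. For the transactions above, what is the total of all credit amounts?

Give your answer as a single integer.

Txn 1: credit+=64
Txn 2: credit+=34
Txn 3: credit+=305
Txn 4: credit+=104
Txn 5: credit+=480
Txn 6: credit+=487
Txn 7: credit+=59
Txn 8: credit+=104
Total credits = 1637

Answer: 1637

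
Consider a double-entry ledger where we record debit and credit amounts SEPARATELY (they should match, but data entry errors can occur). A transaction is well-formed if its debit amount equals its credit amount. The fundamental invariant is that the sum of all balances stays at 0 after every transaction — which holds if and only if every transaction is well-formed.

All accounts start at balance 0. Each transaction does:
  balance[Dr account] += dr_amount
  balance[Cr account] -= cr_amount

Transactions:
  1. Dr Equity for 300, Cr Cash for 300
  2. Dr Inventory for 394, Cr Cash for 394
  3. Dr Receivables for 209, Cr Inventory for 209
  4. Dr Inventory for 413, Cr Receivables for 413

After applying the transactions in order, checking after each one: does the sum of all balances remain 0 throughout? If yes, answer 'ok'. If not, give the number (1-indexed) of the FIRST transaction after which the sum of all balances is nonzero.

After txn 1: dr=300 cr=300 sum_balances=0
After txn 2: dr=394 cr=394 sum_balances=0
After txn 3: dr=209 cr=209 sum_balances=0
After txn 4: dr=413 cr=413 sum_balances=0

Answer: ok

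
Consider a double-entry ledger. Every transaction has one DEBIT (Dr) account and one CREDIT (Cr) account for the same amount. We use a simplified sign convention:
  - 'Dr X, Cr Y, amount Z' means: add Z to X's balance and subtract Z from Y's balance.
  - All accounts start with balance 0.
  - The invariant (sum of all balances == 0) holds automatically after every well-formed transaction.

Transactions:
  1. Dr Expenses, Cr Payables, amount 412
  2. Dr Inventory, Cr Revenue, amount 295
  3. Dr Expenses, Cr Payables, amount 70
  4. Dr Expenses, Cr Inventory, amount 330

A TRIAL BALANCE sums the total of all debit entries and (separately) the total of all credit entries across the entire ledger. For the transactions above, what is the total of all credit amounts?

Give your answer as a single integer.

Txn 1: credit+=412
Txn 2: credit+=295
Txn 3: credit+=70
Txn 4: credit+=330
Total credits = 1107

Answer: 1107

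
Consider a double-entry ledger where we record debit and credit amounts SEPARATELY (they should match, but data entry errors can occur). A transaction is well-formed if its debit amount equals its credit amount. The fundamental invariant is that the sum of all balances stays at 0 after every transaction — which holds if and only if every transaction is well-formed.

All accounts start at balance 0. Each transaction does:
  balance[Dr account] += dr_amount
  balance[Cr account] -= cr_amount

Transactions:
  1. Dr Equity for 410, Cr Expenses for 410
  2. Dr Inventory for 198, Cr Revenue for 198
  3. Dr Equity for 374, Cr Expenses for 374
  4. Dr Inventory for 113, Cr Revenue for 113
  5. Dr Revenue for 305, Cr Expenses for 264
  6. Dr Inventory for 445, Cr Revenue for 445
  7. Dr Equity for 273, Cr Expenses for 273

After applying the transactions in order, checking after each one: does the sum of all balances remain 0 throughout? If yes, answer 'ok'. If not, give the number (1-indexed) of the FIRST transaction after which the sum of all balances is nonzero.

After txn 1: dr=410 cr=410 sum_balances=0
After txn 2: dr=198 cr=198 sum_balances=0
After txn 3: dr=374 cr=374 sum_balances=0
After txn 4: dr=113 cr=113 sum_balances=0
After txn 5: dr=305 cr=264 sum_balances=41
After txn 6: dr=445 cr=445 sum_balances=41
After txn 7: dr=273 cr=273 sum_balances=41

Answer: 5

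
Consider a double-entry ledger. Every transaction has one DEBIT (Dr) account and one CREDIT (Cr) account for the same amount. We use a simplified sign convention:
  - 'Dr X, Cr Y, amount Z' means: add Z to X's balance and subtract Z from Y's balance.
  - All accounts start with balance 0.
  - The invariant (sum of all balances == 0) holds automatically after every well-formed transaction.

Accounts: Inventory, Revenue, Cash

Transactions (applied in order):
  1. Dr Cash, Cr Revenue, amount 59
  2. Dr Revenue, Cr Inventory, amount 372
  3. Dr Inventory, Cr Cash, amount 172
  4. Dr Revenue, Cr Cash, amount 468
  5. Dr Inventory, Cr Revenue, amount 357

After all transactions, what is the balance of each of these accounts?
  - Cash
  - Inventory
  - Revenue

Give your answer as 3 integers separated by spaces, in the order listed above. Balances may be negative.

After txn 1 (Dr Cash, Cr Revenue, amount 59): Cash=59 Revenue=-59
After txn 2 (Dr Revenue, Cr Inventory, amount 372): Cash=59 Inventory=-372 Revenue=313
After txn 3 (Dr Inventory, Cr Cash, amount 172): Cash=-113 Inventory=-200 Revenue=313
After txn 4 (Dr Revenue, Cr Cash, amount 468): Cash=-581 Inventory=-200 Revenue=781
After txn 5 (Dr Inventory, Cr Revenue, amount 357): Cash=-581 Inventory=157 Revenue=424

Answer: -581 157 424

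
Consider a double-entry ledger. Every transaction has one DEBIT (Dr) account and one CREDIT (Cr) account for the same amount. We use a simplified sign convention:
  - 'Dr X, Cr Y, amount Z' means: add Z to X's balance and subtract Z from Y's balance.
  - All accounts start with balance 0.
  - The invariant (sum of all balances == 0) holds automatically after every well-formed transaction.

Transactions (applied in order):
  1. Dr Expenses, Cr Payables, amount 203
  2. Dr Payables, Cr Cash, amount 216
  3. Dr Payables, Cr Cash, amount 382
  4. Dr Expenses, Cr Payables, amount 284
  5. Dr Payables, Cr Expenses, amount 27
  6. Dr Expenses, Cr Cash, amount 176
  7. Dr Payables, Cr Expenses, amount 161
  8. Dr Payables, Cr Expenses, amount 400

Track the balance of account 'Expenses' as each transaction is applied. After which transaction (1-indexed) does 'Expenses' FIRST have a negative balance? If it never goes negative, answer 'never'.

After txn 1: Expenses=203
After txn 2: Expenses=203
After txn 3: Expenses=203
After txn 4: Expenses=487
After txn 5: Expenses=460
After txn 6: Expenses=636
After txn 7: Expenses=475
After txn 8: Expenses=75

Answer: never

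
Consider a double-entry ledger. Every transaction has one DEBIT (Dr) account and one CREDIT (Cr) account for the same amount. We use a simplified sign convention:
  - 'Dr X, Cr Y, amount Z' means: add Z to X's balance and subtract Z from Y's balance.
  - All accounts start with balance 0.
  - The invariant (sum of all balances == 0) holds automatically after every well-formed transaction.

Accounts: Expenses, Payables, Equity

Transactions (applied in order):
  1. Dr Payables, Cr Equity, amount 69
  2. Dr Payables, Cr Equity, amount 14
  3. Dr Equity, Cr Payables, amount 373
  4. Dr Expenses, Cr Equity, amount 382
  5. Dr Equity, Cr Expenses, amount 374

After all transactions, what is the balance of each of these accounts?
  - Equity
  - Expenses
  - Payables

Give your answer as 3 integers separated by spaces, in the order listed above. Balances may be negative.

After txn 1 (Dr Payables, Cr Equity, amount 69): Equity=-69 Payables=69
After txn 2 (Dr Payables, Cr Equity, amount 14): Equity=-83 Payables=83
After txn 3 (Dr Equity, Cr Payables, amount 373): Equity=290 Payables=-290
After txn 4 (Dr Expenses, Cr Equity, amount 382): Equity=-92 Expenses=382 Payables=-290
After txn 5 (Dr Equity, Cr Expenses, amount 374): Equity=282 Expenses=8 Payables=-290

Answer: 282 8 -290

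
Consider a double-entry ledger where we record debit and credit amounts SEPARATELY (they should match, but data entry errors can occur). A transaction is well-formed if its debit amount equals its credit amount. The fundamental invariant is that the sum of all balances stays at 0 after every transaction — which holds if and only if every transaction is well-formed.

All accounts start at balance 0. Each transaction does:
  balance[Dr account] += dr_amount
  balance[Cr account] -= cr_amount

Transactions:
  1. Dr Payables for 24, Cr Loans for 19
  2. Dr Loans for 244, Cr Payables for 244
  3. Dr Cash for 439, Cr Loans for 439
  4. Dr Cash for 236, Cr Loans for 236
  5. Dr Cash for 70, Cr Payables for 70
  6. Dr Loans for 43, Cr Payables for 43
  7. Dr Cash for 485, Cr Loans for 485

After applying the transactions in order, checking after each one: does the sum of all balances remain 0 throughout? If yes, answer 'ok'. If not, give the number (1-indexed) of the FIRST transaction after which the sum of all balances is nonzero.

Answer: 1

Derivation:
After txn 1: dr=24 cr=19 sum_balances=5
After txn 2: dr=244 cr=244 sum_balances=5
After txn 3: dr=439 cr=439 sum_balances=5
After txn 4: dr=236 cr=236 sum_balances=5
After txn 5: dr=70 cr=70 sum_balances=5
After txn 6: dr=43 cr=43 sum_balances=5
After txn 7: dr=485 cr=485 sum_balances=5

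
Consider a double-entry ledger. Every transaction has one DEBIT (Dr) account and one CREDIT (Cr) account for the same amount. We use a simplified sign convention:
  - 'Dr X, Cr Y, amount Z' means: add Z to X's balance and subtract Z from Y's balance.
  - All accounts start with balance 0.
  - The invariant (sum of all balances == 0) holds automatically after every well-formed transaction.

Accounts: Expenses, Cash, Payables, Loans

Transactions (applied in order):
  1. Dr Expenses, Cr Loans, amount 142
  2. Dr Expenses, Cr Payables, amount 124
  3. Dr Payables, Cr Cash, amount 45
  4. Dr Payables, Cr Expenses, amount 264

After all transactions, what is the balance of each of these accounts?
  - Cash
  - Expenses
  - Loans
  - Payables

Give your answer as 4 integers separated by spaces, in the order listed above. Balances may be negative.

After txn 1 (Dr Expenses, Cr Loans, amount 142): Expenses=142 Loans=-142
After txn 2 (Dr Expenses, Cr Payables, amount 124): Expenses=266 Loans=-142 Payables=-124
After txn 3 (Dr Payables, Cr Cash, amount 45): Cash=-45 Expenses=266 Loans=-142 Payables=-79
After txn 4 (Dr Payables, Cr Expenses, amount 264): Cash=-45 Expenses=2 Loans=-142 Payables=185

Answer: -45 2 -142 185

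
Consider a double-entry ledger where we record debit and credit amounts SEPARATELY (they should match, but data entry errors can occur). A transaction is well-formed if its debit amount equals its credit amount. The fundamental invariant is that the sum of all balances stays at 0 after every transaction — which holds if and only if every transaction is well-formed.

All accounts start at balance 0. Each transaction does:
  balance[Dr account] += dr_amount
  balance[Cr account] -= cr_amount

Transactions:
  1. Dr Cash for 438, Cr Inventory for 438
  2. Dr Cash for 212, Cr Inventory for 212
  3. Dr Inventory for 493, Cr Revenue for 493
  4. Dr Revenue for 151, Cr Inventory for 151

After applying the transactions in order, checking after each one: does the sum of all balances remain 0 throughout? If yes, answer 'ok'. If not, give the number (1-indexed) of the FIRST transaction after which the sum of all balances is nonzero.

Answer: ok

Derivation:
After txn 1: dr=438 cr=438 sum_balances=0
After txn 2: dr=212 cr=212 sum_balances=0
After txn 3: dr=493 cr=493 sum_balances=0
After txn 4: dr=151 cr=151 sum_balances=0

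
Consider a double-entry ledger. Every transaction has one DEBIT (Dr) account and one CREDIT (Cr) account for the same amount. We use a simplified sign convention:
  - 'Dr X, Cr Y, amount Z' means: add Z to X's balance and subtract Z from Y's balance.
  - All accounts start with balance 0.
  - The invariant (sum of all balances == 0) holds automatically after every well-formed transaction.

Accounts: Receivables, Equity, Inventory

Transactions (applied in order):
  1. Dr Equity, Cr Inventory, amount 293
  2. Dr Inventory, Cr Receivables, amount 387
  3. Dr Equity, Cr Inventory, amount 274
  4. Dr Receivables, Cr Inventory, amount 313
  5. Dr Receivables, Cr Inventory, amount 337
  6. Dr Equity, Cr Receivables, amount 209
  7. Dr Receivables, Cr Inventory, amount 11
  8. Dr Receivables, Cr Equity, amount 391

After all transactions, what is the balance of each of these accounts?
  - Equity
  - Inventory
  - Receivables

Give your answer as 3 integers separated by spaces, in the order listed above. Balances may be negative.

After txn 1 (Dr Equity, Cr Inventory, amount 293): Equity=293 Inventory=-293
After txn 2 (Dr Inventory, Cr Receivables, amount 387): Equity=293 Inventory=94 Receivables=-387
After txn 3 (Dr Equity, Cr Inventory, amount 274): Equity=567 Inventory=-180 Receivables=-387
After txn 4 (Dr Receivables, Cr Inventory, amount 313): Equity=567 Inventory=-493 Receivables=-74
After txn 5 (Dr Receivables, Cr Inventory, amount 337): Equity=567 Inventory=-830 Receivables=263
After txn 6 (Dr Equity, Cr Receivables, amount 209): Equity=776 Inventory=-830 Receivables=54
After txn 7 (Dr Receivables, Cr Inventory, amount 11): Equity=776 Inventory=-841 Receivables=65
After txn 8 (Dr Receivables, Cr Equity, amount 391): Equity=385 Inventory=-841 Receivables=456

Answer: 385 -841 456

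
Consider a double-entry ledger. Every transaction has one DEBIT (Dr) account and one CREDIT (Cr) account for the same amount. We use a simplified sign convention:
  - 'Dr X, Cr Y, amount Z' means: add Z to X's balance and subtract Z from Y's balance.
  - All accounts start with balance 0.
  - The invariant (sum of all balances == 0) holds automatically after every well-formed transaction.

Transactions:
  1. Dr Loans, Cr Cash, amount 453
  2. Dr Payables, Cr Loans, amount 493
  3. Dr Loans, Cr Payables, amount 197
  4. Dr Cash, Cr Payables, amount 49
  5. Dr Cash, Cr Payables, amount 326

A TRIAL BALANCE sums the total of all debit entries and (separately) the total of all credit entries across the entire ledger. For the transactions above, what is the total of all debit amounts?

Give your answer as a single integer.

Txn 1: debit+=453
Txn 2: debit+=493
Txn 3: debit+=197
Txn 4: debit+=49
Txn 5: debit+=326
Total debits = 1518

Answer: 1518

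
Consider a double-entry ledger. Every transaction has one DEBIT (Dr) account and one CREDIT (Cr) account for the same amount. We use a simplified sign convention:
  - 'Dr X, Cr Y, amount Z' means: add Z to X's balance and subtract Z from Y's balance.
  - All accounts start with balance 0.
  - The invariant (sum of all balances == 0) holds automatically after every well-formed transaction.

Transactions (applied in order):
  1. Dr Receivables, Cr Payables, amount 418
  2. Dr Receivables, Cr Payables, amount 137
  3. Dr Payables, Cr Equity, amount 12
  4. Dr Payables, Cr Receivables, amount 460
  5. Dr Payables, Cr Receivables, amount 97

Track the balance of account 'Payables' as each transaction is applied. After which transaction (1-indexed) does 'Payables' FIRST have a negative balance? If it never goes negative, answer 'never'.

After txn 1: Payables=-418

Answer: 1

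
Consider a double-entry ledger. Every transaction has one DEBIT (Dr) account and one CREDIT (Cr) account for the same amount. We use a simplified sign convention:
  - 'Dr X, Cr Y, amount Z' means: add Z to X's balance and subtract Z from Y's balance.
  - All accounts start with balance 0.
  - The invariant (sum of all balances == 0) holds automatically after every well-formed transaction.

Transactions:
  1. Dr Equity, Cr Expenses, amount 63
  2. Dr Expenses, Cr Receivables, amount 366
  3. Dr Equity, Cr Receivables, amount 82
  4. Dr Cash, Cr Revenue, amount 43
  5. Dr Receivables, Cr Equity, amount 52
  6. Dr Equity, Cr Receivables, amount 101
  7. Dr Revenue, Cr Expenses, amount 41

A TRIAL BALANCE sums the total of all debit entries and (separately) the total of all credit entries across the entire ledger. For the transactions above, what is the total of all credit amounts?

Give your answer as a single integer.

Txn 1: credit+=63
Txn 2: credit+=366
Txn 3: credit+=82
Txn 4: credit+=43
Txn 5: credit+=52
Txn 6: credit+=101
Txn 7: credit+=41
Total credits = 748

Answer: 748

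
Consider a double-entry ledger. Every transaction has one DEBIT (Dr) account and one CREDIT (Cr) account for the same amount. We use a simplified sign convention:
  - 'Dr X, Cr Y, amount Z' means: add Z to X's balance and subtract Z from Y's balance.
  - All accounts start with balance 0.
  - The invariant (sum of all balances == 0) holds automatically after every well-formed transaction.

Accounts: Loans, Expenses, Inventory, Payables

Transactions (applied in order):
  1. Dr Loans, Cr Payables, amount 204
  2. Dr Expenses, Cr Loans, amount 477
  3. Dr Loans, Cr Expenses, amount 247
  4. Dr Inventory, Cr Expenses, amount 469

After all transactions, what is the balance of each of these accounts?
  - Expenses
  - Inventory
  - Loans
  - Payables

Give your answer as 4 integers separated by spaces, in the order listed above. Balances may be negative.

Answer: -239 469 -26 -204

Derivation:
After txn 1 (Dr Loans, Cr Payables, amount 204): Loans=204 Payables=-204
After txn 2 (Dr Expenses, Cr Loans, amount 477): Expenses=477 Loans=-273 Payables=-204
After txn 3 (Dr Loans, Cr Expenses, amount 247): Expenses=230 Loans=-26 Payables=-204
After txn 4 (Dr Inventory, Cr Expenses, amount 469): Expenses=-239 Inventory=469 Loans=-26 Payables=-204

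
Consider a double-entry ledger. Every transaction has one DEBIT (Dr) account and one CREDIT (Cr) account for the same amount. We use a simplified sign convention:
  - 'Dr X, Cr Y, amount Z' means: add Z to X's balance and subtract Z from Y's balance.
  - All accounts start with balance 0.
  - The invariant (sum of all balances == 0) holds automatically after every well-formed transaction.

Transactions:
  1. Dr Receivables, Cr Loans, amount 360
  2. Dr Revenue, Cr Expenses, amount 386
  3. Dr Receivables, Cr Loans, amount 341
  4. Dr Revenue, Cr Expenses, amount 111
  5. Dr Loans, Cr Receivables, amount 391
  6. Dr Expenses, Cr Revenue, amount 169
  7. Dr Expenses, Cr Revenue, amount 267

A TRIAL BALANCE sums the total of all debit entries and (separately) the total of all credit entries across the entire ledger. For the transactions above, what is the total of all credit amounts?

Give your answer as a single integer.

Txn 1: credit+=360
Txn 2: credit+=386
Txn 3: credit+=341
Txn 4: credit+=111
Txn 5: credit+=391
Txn 6: credit+=169
Txn 7: credit+=267
Total credits = 2025

Answer: 2025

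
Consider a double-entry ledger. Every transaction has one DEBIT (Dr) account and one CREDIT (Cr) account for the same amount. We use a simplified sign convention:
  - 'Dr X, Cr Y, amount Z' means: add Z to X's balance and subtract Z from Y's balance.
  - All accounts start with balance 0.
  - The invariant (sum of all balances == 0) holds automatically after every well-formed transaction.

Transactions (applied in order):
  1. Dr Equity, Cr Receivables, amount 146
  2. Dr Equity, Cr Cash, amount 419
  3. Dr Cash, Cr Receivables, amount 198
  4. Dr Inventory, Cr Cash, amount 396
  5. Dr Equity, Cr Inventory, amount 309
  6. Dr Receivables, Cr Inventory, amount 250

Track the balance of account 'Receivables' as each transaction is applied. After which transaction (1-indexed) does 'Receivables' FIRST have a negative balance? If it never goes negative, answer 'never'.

After txn 1: Receivables=-146

Answer: 1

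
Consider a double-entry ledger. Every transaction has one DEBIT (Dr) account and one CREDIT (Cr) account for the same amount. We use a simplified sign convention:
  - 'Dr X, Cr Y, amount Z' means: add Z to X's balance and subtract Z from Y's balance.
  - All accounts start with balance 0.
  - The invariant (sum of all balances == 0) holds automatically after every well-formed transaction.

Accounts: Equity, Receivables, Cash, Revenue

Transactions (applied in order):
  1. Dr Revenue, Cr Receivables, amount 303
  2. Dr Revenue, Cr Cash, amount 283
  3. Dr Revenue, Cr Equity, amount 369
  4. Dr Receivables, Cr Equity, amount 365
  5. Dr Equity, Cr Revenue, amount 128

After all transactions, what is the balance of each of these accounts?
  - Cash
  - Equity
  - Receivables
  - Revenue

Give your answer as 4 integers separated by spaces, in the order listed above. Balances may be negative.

Answer: -283 -606 62 827

Derivation:
After txn 1 (Dr Revenue, Cr Receivables, amount 303): Receivables=-303 Revenue=303
After txn 2 (Dr Revenue, Cr Cash, amount 283): Cash=-283 Receivables=-303 Revenue=586
After txn 3 (Dr Revenue, Cr Equity, amount 369): Cash=-283 Equity=-369 Receivables=-303 Revenue=955
After txn 4 (Dr Receivables, Cr Equity, amount 365): Cash=-283 Equity=-734 Receivables=62 Revenue=955
After txn 5 (Dr Equity, Cr Revenue, amount 128): Cash=-283 Equity=-606 Receivables=62 Revenue=827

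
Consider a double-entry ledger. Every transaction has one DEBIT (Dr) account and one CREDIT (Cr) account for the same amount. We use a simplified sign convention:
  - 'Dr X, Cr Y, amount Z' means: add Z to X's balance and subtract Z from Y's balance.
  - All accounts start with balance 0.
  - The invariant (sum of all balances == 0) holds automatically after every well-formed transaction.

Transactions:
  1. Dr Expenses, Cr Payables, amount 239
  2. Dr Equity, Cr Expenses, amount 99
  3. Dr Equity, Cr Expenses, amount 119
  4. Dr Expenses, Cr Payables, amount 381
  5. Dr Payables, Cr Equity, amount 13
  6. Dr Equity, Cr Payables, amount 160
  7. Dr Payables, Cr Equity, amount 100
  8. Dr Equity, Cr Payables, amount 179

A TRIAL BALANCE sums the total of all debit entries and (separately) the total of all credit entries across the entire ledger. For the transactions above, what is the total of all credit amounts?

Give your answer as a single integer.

Answer: 1290

Derivation:
Txn 1: credit+=239
Txn 2: credit+=99
Txn 3: credit+=119
Txn 4: credit+=381
Txn 5: credit+=13
Txn 6: credit+=160
Txn 7: credit+=100
Txn 8: credit+=179
Total credits = 1290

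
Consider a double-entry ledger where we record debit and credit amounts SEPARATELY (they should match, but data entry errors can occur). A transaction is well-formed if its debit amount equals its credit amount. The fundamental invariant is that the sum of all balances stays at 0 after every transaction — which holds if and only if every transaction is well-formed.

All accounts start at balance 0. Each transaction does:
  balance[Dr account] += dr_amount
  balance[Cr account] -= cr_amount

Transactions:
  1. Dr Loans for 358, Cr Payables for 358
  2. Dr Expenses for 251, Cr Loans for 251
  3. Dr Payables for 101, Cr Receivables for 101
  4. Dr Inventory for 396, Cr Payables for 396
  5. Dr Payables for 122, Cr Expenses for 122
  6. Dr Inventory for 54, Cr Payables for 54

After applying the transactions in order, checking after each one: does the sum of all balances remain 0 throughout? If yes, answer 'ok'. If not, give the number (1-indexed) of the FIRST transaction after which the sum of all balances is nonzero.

After txn 1: dr=358 cr=358 sum_balances=0
After txn 2: dr=251 cr=251 sum_balances=0
After txn 3: dr=101 cr=101 sum_balances=0
After txn 4: dr=396 cr=396 sum_balances=0
After txn 5: dr=122 cr=122 sum_balances=0
After txn 6: dr=54 cr=54 sum_balances=0

Answer: ok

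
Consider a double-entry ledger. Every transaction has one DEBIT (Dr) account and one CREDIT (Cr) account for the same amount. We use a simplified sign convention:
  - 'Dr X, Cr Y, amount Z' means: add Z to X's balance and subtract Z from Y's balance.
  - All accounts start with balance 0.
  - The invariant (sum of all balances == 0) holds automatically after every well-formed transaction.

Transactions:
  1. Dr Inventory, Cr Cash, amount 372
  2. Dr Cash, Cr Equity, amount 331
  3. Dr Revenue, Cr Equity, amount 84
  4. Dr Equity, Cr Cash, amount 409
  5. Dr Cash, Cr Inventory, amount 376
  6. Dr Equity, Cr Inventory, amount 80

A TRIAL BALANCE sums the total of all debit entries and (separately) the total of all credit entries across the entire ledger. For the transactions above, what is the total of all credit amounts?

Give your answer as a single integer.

Answer: 1652

Derivation:
Txn 1: credit+=372
Txn 2: credit+=331
Txn 3: credit+=84
Txn 4: credit+=409
Txn 5: credit+=376
Txn 6: credit+=80
Total credits = 1652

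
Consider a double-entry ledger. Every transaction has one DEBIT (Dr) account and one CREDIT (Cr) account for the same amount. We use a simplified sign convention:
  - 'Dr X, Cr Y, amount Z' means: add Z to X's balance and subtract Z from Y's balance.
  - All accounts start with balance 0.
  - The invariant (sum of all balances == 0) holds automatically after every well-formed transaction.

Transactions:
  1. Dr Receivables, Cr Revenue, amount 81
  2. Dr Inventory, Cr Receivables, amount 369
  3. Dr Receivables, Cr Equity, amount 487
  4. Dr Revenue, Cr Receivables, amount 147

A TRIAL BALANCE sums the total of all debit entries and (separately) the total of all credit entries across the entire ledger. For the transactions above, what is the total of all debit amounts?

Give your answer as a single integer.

Txn 1: debit+=81
Txn 2: debit+=369
Txn 3: debit+=487
Txn 4: debit+=147
Total debits = 1084

Answer: 1084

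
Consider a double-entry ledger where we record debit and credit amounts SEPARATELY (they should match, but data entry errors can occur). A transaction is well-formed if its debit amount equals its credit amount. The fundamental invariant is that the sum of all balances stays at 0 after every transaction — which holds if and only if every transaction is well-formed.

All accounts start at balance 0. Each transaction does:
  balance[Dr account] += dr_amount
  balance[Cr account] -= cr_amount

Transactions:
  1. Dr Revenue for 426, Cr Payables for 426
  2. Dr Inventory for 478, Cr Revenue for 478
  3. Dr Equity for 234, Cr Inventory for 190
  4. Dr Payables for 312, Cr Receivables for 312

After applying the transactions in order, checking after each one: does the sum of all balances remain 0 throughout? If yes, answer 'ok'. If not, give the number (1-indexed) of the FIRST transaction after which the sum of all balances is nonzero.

Answer: 3

Derivation:
After txn 1: dr=426 cr=426 sum_balances=0
After txn 2: dr=478 cr=478 sum_balances=0
After txn 3: dr=234 cr=190 sum_balances=44
After txn 4: dr=312 cr=312 sum_balances=44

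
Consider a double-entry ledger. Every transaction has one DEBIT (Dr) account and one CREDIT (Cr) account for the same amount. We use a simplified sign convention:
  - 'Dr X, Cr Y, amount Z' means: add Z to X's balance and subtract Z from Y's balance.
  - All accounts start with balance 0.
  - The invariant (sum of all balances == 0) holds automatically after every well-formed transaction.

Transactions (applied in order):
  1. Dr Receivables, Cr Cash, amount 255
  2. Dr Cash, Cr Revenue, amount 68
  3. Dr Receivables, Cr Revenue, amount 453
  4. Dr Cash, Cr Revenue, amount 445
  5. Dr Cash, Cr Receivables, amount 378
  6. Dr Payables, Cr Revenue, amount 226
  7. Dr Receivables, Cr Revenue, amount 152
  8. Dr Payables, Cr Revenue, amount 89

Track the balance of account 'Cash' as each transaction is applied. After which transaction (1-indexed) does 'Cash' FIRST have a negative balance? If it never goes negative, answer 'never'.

Answer: 1

Derivation:
After txn 1: Cash=-255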